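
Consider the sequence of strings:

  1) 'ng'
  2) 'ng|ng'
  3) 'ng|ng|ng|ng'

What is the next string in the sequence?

ng|ng|ng|ng|ng|ng|ng|ng

Every step duplicates the string with '|' between the halves.
So the next term is two copies of ng|ng|ng|ng with '|' between the halves.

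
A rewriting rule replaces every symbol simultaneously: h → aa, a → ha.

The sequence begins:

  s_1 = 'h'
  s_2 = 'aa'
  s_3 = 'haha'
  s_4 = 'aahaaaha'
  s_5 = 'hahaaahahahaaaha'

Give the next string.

φ(hahaaahahahaaaha) expands symbol-by-symbol to aa ha aa ha ha ha aa ha aa ha aa ha ha ha aa ha; joining the 16 pieces gives the next term.

aahaaahahahaaahaaahaaahahahaaaha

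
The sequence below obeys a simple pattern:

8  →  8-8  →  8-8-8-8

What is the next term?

Each string is two copies of the previous one joined by '-'.
Doubling 8-8-8-8 with '-' between the halves:

8-8-8-8-8-8-8-8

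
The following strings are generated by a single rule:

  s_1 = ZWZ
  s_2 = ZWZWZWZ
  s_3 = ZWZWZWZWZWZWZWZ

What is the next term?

s(k+1) = s(k)·W·s(k) — each term doubles the last with 'W' between the halves.
So the next term is two copies of ZWZWZWZWZWZWZWZ with 'W' between the halves.

ZWZWZWZWZWZWZWZWZWZWZWZWZWZWZWZ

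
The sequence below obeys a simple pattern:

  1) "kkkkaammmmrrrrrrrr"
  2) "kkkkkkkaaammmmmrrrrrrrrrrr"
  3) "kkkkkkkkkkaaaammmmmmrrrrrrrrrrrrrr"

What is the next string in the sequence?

kkkkkkkkkkkkkaaaaammmmmmmrrrrrrrrrrrrrrrrr

Reading off run lengths: k runs 4, 7, 10; a runs 2, 3, 4; m runs 4, 5, 6; r runs 8, 11, 14 — each is linear in n, where the shown terms are n = 2, 3, 4.
At n = 5 the blocks have lengths 13, 5, 7, 17.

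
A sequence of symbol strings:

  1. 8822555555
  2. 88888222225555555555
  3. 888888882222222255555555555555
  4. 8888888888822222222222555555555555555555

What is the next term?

88888888888888222222222222225555555555555555555555

Reading off run lengths: 8 runs 2, 5, 8, 11; 2 runs 2, 5, 8, 11; 5 runs 6, 10, 14, 18 — each is linear in n (n = 1, 2, …).
At n = 5 the blocks have lengths 14, 14, 22.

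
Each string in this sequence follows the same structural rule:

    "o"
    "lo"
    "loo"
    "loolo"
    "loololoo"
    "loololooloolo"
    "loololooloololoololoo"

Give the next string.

From term 3 onward, concatenate the last term with the second-to-last: lo·o = loo, loo·lo = loolo, …
Continuing: loololooloololoololoo · loololooloolo gives term 8.

loololooloololoololooloololooloolo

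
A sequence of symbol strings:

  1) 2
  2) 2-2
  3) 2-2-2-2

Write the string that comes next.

Every step duplicates the string with '-' between the halves.
So the next term is two copies of 2-2-2-2 with '-' between the halves.

2-2-2-2-2-2-2-2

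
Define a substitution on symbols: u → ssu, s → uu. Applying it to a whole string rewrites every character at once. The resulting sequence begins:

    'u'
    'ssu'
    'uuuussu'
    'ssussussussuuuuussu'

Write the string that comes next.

uuuussuuuuussuuuuussuuuuussussussussussuuuuussu

φ(ssussussussuuuuussu) expands symbol-by-symbol to uu uu ssu uu uu ssu uu uu ssu uu uu ssu ssu ssu ssu ssu uu uu ssu; joining the 19 pieces gives the next term.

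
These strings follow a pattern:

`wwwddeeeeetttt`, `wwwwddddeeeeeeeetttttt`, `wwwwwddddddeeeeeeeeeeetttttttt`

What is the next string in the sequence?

Each string has the form w^{n+2} d^{2n} e^{3n+2} t^{2n+2} (n = 1, 2, …).
For the next term, n = 4, so the run lengths are 6, 8, 14, 10.

wwwwwwddddddddeeeeeeeeeeeeeetttttttttt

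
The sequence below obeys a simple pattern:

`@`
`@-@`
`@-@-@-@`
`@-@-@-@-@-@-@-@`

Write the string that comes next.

Every step duplicates the string with '-' between the halves.
Doubling @-@-@-@-@-@-@-@ with '-' between the halves:

@-@-@-@-@-@-@-@-@-@-@-@-@-@-@-@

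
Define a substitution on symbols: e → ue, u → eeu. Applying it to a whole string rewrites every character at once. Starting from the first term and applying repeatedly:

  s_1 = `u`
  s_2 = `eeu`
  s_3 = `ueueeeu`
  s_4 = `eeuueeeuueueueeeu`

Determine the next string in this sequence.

ueueeeueeuueueueeeueeuueeeuueeeuueueueeeu

Applying the rule to each of the 17 symbols of eeuueeeuueueueeeu gives the pieces ue ue eeu eeu ue ue ue eeu eeu ue eeu ue eeu ue ue ue eeu, which concatenate to the answer.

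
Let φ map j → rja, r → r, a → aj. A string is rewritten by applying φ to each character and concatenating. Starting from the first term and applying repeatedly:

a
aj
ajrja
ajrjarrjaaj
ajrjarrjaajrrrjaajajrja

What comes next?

Rewriting the 23 symbols of ajrjarrjaajrrrjaajajrja one by one yields aj rja r rja aj r r rja aj aj rja r r r rja aj aj rja aj rja r rja aj; concatenated:

ajrjarrjaajrrrjaajajrjarrrrjaajajrjaajrjarrjaaj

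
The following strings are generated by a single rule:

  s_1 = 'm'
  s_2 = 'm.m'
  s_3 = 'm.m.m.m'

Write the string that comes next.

Each string is two copies of the previous one joined by '.'.
Doubling m.m.m.m with '.' between the halves:

m.m.m.m.m.m.m.m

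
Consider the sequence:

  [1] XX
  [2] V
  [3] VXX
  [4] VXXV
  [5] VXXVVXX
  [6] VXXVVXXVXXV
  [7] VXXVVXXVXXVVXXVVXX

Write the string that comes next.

Each term (from the third on) is the previous term followed by the one before it: term 3 = V·XX = VXX.
The next term joins VXXVVXXVXXVVXXVVXX and VXXVVXXVXXV.

VXXVVXXVXXVVXXVVXXVXXVVXXVXXV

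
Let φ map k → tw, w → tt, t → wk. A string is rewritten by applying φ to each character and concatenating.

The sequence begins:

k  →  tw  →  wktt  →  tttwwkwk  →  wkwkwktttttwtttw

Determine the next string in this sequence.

Rewriting the 16 symbols of wkwkwktttttwtttw one by one yields tt tw tt tw tt tw wk wk wk wk wk tt wk wk wk tt; concatenated:

tttwtttwtttwwkwkwkwkwkttwkwkwktt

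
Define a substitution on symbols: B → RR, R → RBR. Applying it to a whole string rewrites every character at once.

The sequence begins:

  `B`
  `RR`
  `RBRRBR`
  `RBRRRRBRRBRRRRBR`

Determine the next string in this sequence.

RBRRRRBRRBRRBRRBRRRRBRRBRRRRBRRBRRBRRBRRRRBR

φ(RBRRRRBRRBRRRRBR) expands symbol-by-symbol to RBR RR RBR RBR RBR RBR RR RBR RBR RR RBR RBR RBR RBR RR RBR; joining the 16 pieces gives the next term.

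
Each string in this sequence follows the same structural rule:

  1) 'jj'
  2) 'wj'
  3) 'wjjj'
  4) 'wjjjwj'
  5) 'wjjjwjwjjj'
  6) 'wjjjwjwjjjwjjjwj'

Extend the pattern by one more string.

wjjjwjwjjjwjjjwjwjjjwjwjjj

This is a Fibonacci-style word recurrence s(k) = s(k−1)·s(k−2): e.g. wj·jj = wjjj.
The next term joins wjjjwjwjjjwjjjwj and wjjjwjwjjj.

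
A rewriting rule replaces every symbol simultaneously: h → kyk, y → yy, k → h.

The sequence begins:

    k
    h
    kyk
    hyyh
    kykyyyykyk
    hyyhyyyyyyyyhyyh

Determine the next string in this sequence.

kykyyyykykyyyyyyyyyyyyyyyykykyyyykyk

Applying the rule to each of the 16 symbols of hyyhyyyyyyyyhyyh gives the pieces kyk yy yy kyk yy yy yy yy yy yy yy yy kyk yy yy kyk, which concatenate to the answer.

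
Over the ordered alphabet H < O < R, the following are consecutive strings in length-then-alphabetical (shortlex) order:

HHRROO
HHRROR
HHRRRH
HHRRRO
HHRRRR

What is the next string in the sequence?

HOHHHH

Find the rightmost character of HHRRRR below R, bump it to the next letter, and reset everything to its right to H.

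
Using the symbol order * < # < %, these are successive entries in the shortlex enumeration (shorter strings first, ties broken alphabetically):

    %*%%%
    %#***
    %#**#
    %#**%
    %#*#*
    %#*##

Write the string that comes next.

The successor of %#*## increments the rightmost position that isn't already % and resets every position after it to *.

%#*#%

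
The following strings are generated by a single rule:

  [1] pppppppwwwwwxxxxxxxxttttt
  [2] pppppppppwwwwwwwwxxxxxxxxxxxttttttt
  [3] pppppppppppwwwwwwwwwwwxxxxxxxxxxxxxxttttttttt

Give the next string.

pppppppppppppwwwwwwwwwwwwwwxxxxxxxxxxxxxxxxxttttttttttt

Term n consists of 2n+3 p's, followed by 3n-1 w's, followed by 3n+2 x's, followed by 2n+1 t's, where the shown terms are n = 2, 3, 4.
Setting n = 5 gives 13, 14, 17, 11 characters in each block.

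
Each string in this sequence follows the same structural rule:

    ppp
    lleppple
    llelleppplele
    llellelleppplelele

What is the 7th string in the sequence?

Every step adds lle to the front and le to the end of the previous string.
From llellelleppplelele, 3 further steps: llellelleppplelele → llellellelleppplelelele → llellellellelleppplelelelele → (answer).

llellellellellelleppplelelelelele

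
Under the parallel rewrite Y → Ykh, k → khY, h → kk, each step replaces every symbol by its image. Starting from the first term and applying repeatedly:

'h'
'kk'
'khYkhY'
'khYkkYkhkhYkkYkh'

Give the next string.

khYkkYkhkhYkhYYkhkhYkkkhYkkYkhkhYkhYYkhkhYkk

Replace each of the 16 characters of khYkkYkhkhYkkYkh in place — khY kk Ykh khY khY Ykh khY kk khY kk Ykh khY khY Ykh khY kk — and concatenate.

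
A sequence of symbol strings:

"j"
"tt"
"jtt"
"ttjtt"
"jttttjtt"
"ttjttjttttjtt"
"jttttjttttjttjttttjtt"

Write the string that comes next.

Each term (from the third on) is the two preceding terms concatenated in order: term 3 = j·tt = jtt.
So term 8 is ttjttjttttjtt·jttttjttttjttjttttjtt.

ttjttjttttjttjttttjttttjttjttttjtt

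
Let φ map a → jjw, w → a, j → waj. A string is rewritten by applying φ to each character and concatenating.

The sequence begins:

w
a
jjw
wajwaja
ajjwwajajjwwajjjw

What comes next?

Applying the rule to each of the 17 symbols of ajjwwajajjwwajjjw gives the pieces jjw waj waj a a jjw waj jjw waj waj a a jjw waj waj waj a, which concatenate to the answer.

jjwwajwajaajjwwajjjwwajwajaajjwwajwajwaja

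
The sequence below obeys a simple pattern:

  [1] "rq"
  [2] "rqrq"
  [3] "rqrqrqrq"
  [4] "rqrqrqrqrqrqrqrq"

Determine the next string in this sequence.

Every step duplicates the string.
One more doubling of rqrqrqrqrqrqrqrq gives the answer.

rqrqrqrqrqrqrqrqrqrqrqrqrqrqrqrq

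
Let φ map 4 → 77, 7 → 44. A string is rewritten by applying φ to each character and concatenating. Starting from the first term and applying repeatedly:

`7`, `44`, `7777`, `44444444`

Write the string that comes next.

7777777777777777

Expanding 44444444: 4→77, 4→77, 4→77, 4→77, 4→77, 4→77, 4→77, 4→77. Concatenated: 77 77 77 77 77 77 77 77.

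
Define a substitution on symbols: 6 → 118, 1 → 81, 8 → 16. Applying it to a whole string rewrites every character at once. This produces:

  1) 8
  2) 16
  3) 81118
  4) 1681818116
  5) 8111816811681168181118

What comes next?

Rewriting the 22 symbols of 8111816811681168181118 one by one yields 16 81 81 81 16 81 118 16 81 81 118 16 81 81 118 16 81 16 81 81 81 16; concatenated:

16818181168111816818111816818111816811681818116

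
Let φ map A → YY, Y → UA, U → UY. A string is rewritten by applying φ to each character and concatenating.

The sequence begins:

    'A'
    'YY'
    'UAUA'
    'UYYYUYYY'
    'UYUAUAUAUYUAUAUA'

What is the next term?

Replace each of the 16 characters of UYUAUAUAUYUAUAUA in place — UY UA UY YY UY YY UY YY UY UA UY YY UY YY UY YY — and concatenate.

UYUAUYYYUYYYUYYYUYUAUYYYUYYYUYYY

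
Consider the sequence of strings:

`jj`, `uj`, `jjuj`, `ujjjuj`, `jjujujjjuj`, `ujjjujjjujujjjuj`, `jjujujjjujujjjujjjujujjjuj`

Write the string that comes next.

From term 3 onward, concatenate the second-to-last term with the last: jj·uj = jjuj, uj·jjuj = ujjjuj, …
The next term joins ujjjujjjujujjjuj and jjujujjjujujjjujjjujujjjuj.

ujjjujjjujujjjujjjujujjjujujjjujjjujujjjuj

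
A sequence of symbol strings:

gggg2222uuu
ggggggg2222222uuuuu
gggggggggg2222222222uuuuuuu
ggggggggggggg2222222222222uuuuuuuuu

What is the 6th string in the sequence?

ggggggggggggggggggg2222222222222222222uuuuuuuuuuuuu

The n-th term is 3n+1 g's then 3n+1 2's then 2n+1 u's (n = 1, 2, …).
At n = 6 the blocks have lengths 19, 19, 13.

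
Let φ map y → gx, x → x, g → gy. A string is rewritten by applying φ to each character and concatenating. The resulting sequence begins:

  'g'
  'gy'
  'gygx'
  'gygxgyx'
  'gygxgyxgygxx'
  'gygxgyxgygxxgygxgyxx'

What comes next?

Applying the rule to each of the 20 symbols of gygxgyxgygxxgygxgyxx gives the pieces gy gx gy x gy gx x gy gx gy x x gy gx gy x gy gx x x, which concatenate to the answer.

gygxgyxgygxxgygxgyxxgygxgyxgygxxx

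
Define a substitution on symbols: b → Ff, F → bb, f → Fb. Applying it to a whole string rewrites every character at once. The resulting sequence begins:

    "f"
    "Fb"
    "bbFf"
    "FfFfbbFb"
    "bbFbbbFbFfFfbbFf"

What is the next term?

Rewriting the 16 symbols of bbFbbbFbFfFfbbFf one by one yields Ff Ff bb Ff Ff Ff bb Ff bb Fb bb Fb Ff Ff bb Fb; concatenated:

FfFfbbFfFfFfbbFfbbFbbbFbFfFfbbFb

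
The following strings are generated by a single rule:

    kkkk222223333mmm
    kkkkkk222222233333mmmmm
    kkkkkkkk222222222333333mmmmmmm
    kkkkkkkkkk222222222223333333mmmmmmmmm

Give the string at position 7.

kkkkkkkkkkkkkkkk222222222222222223333333333mmmmmmmmmmmmmmm

Reading off run lengths: k runs 4, 6, 8, 10; 2 runs 5, 7, 9, 11; 3 runs 4, 5, 6, 7; m runs 3, 5, 7, 9 — each is linear in n, where the shown terms are n = 2, 3, 4, 5.
For term 7, n = 8, so the run lengths are 16, 17, 10, 15.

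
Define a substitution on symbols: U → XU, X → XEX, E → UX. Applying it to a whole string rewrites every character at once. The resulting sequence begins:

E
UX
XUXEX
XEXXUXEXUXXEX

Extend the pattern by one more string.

Rewriting the 13 symbols of XEXXUXEXUXXEX one by one yields XEX UX XEX XEX XU XEX UX XEX XU XEX XEX UX XEX; concatenated:

XEXUXXEXXEXXUXEXUXXEXXUXEXXEXUXXEX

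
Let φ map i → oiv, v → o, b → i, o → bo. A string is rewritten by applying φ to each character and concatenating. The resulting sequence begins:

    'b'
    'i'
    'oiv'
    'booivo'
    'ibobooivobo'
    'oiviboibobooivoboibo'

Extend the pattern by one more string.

Rewriting the 20 symbols of oiviboibobooivoboibo one by one yields bo oiv o oiv i bo oiv i bo i bo bo oiv o bo i bo oiv i bo; concatenated:

booivooivibooiviboibobooivoboibooivibo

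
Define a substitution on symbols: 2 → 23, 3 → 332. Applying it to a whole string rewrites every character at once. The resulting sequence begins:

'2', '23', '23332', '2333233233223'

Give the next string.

φ(2333233233223) expands symbol-by-symbol to 23 332 332 332 23 332 332 23 332 332 23 23 332; joining the 13 pieces gives the next term.

2333233233223332332233323322323332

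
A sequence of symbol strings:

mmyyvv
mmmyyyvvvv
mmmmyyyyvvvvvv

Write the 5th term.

Term n consists of n+1 m's, followed by n+1 y's, followed by 2n v's (n = 1, 2, …).
For term 5, n = 5, so the run lengths are 6, 6, 10.

mmmmmmyyyyyyvvvvvvvvvv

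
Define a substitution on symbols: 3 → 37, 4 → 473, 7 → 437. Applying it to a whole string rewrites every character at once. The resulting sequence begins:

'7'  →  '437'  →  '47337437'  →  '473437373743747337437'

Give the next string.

φ(473437373743747337437) expands symbol-by-symbol to 473 437 37 473 37 437 37 437 37 437 473 37 437 473 437 37 37 437 473 37 437; joining the 21 pieces gives the next term.

4734373747337437374373743747337437473437373743747337437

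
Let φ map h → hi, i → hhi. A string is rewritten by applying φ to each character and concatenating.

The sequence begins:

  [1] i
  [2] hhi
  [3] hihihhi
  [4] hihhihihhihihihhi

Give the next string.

hihhihihihhihihhihihihhihihhihihhihihihhi

Applying the rule to each of the 17 symbols of hihhihihhihihihhi gives the pieces hi hhi hi hi hhi hi hhi hi hi hhi hi hhi hi hhi hi hi hhi, which concatenate to the answer.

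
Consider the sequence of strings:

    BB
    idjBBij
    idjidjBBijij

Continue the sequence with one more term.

idjidjidjBBijijij

Each term wraps the previous one in idj on the left and ij on the right.
One more step from idjidjBBijij gives the answer.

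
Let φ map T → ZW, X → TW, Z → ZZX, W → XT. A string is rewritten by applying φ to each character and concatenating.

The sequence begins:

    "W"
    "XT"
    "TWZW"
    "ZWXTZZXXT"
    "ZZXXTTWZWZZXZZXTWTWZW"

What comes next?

Applying the rule to each of the 21 symbols of ZZXXTTWZWZZXZZXTWTWZW gives the pieces ZZX ZZX TW TW ZW ZW XT ZZX XT ZZX ZZX TW ZZX ZZX TW ZW XT ZW XT ZZX XT, which concatenate to the answer.

ZZXZZXTWTWZWZWXTZZXXTZZXZZXTWZZXZZXTWZWXTZWXTZZXXT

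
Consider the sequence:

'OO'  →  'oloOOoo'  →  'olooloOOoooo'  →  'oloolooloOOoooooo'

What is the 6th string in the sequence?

Each term wraps the previous one in olo on the left and oo on the right.
From oloolooloOOoooooo, 2 further steps: oloolooloOOoooooo → olooloolooloOOoooooooo → (answer).

oloolooloolooloOOoooooooooo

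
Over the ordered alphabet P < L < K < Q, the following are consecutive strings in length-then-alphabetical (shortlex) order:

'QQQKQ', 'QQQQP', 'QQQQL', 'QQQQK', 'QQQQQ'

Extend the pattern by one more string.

PPPPPP

After QQQQQ the length-5 strings are exhausted; the first length-6 string is 6 copies of P.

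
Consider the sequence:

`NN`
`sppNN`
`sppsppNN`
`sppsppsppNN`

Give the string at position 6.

Each term is the previous one with spp prepended.
From sppsppsppNN, 2 further steps: sppsppsppNN → sppsppsppsppNN → (answer).

sppsppsppsppsppNN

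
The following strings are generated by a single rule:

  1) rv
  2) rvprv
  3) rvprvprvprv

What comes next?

Every step duplicates the string with 'p' between the halves.
So the next term is two copies of rvprvprvprv with 'p' between the halves.

rvprvprvprvprvprvprvprv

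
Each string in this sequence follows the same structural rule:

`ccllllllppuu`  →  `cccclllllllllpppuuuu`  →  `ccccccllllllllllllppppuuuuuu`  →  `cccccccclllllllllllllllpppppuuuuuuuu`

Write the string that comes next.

ccccccccccllllllllllllllllllppppppuuuuuuuuuu

Reading off run lengths: c runs 2, 4, 6, 8; l runs 6, 9, 12, 15; p runs 2, 3, 4, 5; u runs 2, 4, 6, 8 — each is linear in n (n = 1, 2, …).
For the next term, n = 5, so the run lengths are 10, 18, 6, 10.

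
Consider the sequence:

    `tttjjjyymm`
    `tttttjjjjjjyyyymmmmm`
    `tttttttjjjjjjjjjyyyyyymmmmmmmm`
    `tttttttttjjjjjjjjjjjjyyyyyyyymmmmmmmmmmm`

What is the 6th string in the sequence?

Reading off run lengths: t runs 3, 5, 7, 9; j runs 3, 6, 9, 12; y runs 2, 4, 6, 8; m runs 2, 5, 8, 11 — each is linear in n (n = 1, 2, …).
Setting n = 6 gives 13, 18, 12, 17 characters in each block.

tttttttttttttjjjjjjjjjjjjjjjjjjyyyyyyyyyyyymmmmmmmmmmmmmmmmm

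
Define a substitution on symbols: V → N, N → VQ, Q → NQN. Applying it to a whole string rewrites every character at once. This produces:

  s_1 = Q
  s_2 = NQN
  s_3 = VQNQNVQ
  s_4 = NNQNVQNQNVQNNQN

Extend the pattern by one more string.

Rewriting the 15 symbols of NNQNVQNQNVQNNQN one by one yields VQ VQ NQN VQ N NQN VQ NQN VQ N NQN VQ VQ NQN VQ; concatenated:

VQVQNQNVQNNQNVQNQNVQNNQNVQVQNQNVQ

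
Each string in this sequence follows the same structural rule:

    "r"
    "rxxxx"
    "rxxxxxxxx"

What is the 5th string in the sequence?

rxxxxxxxxxxxxxxxx

Each term is the previous one with xxxx appended.
From rxxxxxxxx, 2 further steps: rxxxxxxxx → rxxxxxxxxxxxx → (answer).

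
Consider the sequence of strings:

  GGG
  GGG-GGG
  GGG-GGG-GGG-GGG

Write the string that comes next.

s(k+1) = s(k)·-·s(k) — each term doubles the last with '-' between the halves.
Doubling GGG-GGG-GGG-GGG with '-' between the halves:

GGG-GGG-GGG-GGG-GGG-GGG-GGG-GGG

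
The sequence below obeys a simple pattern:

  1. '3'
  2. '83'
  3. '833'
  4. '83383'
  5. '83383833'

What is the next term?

From term 3 onward, concatenate the last term with the second-to-last: 83·3 = 833, 833·83 = 83383, …
So term 6 is 83383833·83383.

8338383383383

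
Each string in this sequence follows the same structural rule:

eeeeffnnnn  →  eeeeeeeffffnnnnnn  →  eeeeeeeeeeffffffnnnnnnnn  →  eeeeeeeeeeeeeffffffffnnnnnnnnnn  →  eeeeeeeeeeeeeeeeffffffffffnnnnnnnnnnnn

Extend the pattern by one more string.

eeeeeeeeeeeeeeeeeeeffffffffffffnnnnnnnnnnnnnn

The n-th term is 3n-2 e's then 2n-2 f's then 2n n's, where the shown terms are n = 2, 3, 4, 5, 6.
At n = 7 the blocks have lengths 19, 12, 14.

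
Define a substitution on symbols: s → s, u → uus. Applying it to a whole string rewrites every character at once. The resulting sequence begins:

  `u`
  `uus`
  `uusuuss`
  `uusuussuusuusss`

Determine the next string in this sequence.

uusuussuusuusssuusuussuusuussss

φ(uusuussuusuusss) expands symbol-by-symbol to uus uus s uus uus s s uus uus s uus uus s s s; joining the 15 pieces gives the next term.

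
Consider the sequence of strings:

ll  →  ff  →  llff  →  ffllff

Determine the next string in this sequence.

llffffllff

From term 3 onward, concatenate the second-to-last term with the last: ll·ff = llff, ff·llff = ffllff, …
Continuing: llff · ffllff gives term 5.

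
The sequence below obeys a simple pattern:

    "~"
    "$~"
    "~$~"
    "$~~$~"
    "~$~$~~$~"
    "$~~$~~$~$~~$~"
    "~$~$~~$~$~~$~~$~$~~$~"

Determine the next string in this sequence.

$~~$~~$~$~~$~~$~$~~$~$~~$~~$~$~~$~

From term 3 onward, concatenate the second-to-last term with the last: ~·$~ = ~$~, $~·~$~ = $~~$~, …
Continuing: $~~$~~$~$~~$~ · ~$~$~~$~$~~$~~$~$~~$~ gives term 8.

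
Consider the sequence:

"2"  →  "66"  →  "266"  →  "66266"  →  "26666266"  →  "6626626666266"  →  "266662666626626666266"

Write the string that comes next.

Each term (from the third on) is the two preceding terms concatenated in order: term 3 = 2·66 = 266.
The next term joins 6626626666266 and 266662666626626666266.

6626626666266266662666626626666266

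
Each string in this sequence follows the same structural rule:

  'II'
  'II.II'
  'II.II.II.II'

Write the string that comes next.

II.II.II.II.II.II.II.II

s(k+1) = s(k)·.·s(k) — each term doubles the last with '.' between the halves.
So the next term is two copies of II.II.II.II with '.' between the halves.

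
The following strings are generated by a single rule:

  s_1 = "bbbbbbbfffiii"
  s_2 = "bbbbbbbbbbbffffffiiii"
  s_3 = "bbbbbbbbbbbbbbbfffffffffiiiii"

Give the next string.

Term n consists of 4n+3 b's, followed by 3n f's, followed by n+2 i's (n = 1, 2, …).
At n = 4 the blocks have lengths 19, 12, 6.

bbbbbbbbbbbbbbbbbbbffffffffffffiiiiii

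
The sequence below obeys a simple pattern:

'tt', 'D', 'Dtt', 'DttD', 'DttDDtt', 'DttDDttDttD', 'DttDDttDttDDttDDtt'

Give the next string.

This is a Fibonacci-style word recurrence s(k) = s(k−1)·s(k−2): e.g. D·tt = Dtt.
The next term joins DttDDttDttDDttDDtt and DttDDttDttD.

DttDDttDttDDttDDttDttDDttDttD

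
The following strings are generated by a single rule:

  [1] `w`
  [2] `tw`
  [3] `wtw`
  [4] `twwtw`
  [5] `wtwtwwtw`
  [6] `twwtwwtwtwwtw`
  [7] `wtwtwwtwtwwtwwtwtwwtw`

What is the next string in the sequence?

From term 3 onward, concatenate the second-to-last term with the last: w·tw = wtw, tw·wtw = twwtw, …
Continuing: twwtwwtwtwwtw · wtwtwwtwtwwtwwtwtwwtw gives term 8.

twwtwwtwtwwtwwtwtwwtwtwwtwwtwtwwtw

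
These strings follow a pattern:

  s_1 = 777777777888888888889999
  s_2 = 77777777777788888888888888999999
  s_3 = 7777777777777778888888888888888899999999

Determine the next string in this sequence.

777777777777777777888888888888888888889999999999

Reading off run lengths: 7 runs 9, 12, 15; 8 runs 11, 14, 17; 9 runs 4, 6, 8 — each is linear in n, where the shown terms are n = 3, 4, 5.
At n = 6 the blocks have lengths 18, 20, 10.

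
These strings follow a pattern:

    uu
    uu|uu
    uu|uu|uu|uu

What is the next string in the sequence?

Every step duplicates the string with '|' between the halves.
So the next term is two copies of uu|uu|uu|uu with '|' between the halves.

uu|uu|uu|uu|uu|uu|uu|uu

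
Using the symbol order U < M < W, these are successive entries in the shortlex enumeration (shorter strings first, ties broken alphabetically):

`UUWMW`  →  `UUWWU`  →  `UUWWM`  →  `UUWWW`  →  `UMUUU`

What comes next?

The successor of UMUUU increments the rightmost position that isn't already W and resets every position after it to U.

UMUUM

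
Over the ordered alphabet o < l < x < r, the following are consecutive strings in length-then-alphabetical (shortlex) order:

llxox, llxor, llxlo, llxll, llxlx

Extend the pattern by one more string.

llxlr

Find the rightmost character of llxlx below r, bump it to the next letter, and reset everything to its right to o.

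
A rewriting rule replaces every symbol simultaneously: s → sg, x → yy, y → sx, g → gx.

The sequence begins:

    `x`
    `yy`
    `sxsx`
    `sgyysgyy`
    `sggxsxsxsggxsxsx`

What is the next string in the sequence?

Rewriting the 16 symbols of sggxsxsxsggxsxsx one by one yields sg gx gx yy sg yy sg yy sg gx gx yy sg yy sg yy; concatenated:

sggxgxyysgyysgyysggxgxyysgyysgyy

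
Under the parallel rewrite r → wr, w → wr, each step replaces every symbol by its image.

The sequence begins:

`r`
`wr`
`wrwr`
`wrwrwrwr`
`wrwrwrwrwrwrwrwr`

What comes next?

wrwrwrwrwrwrwrwrwrwrwrwrwrwrwrwr

Applying the rule to each of the 16 symbols of wrwrwrwrwrwrwrwr gives the pieces wr wr wr wr wr wr wr wr wr wr wr wr wr wr wr wr, which concatenate to the answer.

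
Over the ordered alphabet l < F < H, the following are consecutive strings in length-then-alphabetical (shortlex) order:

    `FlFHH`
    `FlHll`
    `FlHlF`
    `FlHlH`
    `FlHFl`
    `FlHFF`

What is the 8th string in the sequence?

FlHHl

Continuing the enumeration 2 steps past FlHFF: FlHFF → FlHFH → (answer).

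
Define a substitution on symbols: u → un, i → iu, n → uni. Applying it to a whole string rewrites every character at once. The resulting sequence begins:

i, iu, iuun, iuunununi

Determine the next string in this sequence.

iuunununiununiununiiu

Apply φ to iuunununi symbol by symbol: i→iu, u→un, u→un, n→uni, u→un, n→uni, u→un, n→uni, i→iu; joined: iu un un uni un uni un uni iu.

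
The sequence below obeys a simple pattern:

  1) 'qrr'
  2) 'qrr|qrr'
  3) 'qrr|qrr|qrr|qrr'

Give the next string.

qrr|qrr|qrr|qrr|qrr|qrr|qrr|qrr

s(k+1) = s(k)·|·s(k) — each term doubles the last with '|' between the halves.
So the next term is two copies of qrr|qrr|qrr|qrr with '|' between the halves.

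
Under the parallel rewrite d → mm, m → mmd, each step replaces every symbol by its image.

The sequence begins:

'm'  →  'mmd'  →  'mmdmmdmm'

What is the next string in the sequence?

Apply φ to mmdmmdmm symbol by symbol: m→mmd, m→mmd, d→mm, m→mmd, m→mmd, d→mm, m→mmd, m→mmd; joined: mmd mmd mm mmd mmd mm mmd mmd.

mmdmmdmmmmdmmdmmmmdmmd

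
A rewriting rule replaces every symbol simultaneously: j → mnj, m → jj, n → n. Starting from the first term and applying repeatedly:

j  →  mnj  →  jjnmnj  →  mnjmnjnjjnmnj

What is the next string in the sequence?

Rewriting the 13 symbols of mnjmnjnjjnmnj one by one yields jj n mnj jj n mnj n mnj mnj n jj n mnj; concatenated:

jjnmnjjjnmnjnmnjmnjnjjnmnj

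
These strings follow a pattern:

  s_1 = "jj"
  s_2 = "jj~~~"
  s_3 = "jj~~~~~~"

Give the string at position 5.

Each term is the previous one with ~~~ appended.
From jj~~~~~~, 2 further steps: jj~~~~~~ → jj~~~~~~~~~ → (answer).

jj~~~~~~~~~~~~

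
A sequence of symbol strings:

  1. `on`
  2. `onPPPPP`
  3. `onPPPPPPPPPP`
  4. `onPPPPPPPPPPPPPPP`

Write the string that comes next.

onPPPPPPPPPPPPPPPPPPPP

The strings grow by a fixed suffix PPPPP each time.
So the next term is onPPPPPPPPPPPPPPP·PPPPP.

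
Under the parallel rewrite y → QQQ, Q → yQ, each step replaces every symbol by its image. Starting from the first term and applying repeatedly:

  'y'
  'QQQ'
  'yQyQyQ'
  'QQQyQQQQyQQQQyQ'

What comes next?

yQyQyQQQQyQyQyQyQQQQyQyQyQyQQQQyQ

Applying the rule to each of the 15 symbols of QQQyQQQQyQQQQyQ gives the pieces yQ yQ yQ QQQ yQ yQ yQ yQ QQQ yQ yQ yQ yQ QQQ yQ, which concatenate to the answer.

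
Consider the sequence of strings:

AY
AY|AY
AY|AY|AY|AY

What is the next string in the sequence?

Every step duplicates the string with '|' between the halves.
One more doubling of AY|AY|AY|AY gives the answer.

AY|AY|AY|AY|AY|AY|AY|AY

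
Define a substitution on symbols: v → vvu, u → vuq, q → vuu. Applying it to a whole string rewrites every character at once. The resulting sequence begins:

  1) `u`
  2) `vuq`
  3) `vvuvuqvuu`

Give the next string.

vvuvvuvuqvvuvuqvuuvvuvuqvuq

Rewriting each symbol of vvuvuqvuu: v→vvu, v→vvu, u→vuq, v→vvu, u→vuq, q→vuu, v→vvu, u→vuq, u→vuq, which concatenates to vvu vvu vuq vvu vuq vuu vvu vuq vuq.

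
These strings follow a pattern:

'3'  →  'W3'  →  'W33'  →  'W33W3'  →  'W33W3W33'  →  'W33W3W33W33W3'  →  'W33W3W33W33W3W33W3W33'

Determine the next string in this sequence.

W33W3W33W33W3W33W3W33W33W3W33W33W3

Each term (from the third on) is the previous term followed by the one before it: term 3 = W3·3 = W33.
Continuing: W33W3W33W33W3W33W3W33 · W33W3W33W33W3 gives term 8.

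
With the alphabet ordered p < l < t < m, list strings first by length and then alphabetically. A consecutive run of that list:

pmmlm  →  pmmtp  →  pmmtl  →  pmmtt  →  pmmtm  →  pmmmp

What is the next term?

pmmml

Find the rightmost character of pmmmp below m, bump it to the next letter, and reset everything to its right to p.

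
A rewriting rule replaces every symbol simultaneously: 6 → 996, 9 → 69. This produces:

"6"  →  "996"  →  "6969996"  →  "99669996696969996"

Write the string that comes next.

Replace each of the 17 characters of 99669996696969996 in place — 69 69 996 996 69 69 69 996 996 69 996 69 996 69 69 69 996 — and concatenate.

69699969966969699969966999669996696969996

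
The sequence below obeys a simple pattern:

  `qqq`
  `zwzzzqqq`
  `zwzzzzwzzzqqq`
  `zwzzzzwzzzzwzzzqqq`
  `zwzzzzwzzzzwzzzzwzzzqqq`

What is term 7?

Each term is the previous one with zwzzz prepended.
From zwzzzzwzzzzwzzzzwzzzqqq, 2 further steps: zwzzzzwzzzzwzzzzwzzzqqq → zwzzzzwzzzzwzzzzwzzzzwzzzqqq → (answer).

zwzzzzwzzzzwzzzzwzzzzwzzzzwzzzqqq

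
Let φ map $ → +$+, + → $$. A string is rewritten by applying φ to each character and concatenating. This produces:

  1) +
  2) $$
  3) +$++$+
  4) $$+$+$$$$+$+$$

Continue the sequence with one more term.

+$++$+$$+$+$$+$++$++$++$+$$+$+$$+$++$+

Applying the rule to each of the 14 symbols of $$+$+$$$$+$+$$ gives the pieces +$+ +$+ $$ +$+ $$ +$+ +$+ +$+ +$+ $$ +$+ $$ +$+ +$+, which concatenate to the answer.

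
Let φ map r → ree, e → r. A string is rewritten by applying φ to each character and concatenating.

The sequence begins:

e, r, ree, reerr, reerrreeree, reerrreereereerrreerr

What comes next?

Applying the rule to each of the 21 symbols of reerrreereereerrreerr gives the pieces ree r r ree ree ree r r ree r r ree r r ree ree ree r r ree ree, which concatenate to the answer.

reerrreereereerrreerrreerrreereereerrreeree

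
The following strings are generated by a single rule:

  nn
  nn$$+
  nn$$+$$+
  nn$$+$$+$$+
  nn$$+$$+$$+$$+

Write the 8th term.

nn$$+$$+$$+$$+$$+$$+$$+

Each term is the previous one with $$+ appended.
From nn$$+$$+$$+$$+, 3 further steps: nn$$+$$+$$+$$+ → nn$$+$$+$$+$$+$$+ → nn$$+$$+$$+$$+$$+$$+ → (answer).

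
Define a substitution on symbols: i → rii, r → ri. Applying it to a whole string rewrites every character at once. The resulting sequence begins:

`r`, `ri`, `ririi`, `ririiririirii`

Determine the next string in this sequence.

Rewriting the 13 symbols of ririiririirii one by one yields ri rii ri rii rii ri rii ri rii rii ri rii rii; concatenated:

ririiririiriiririiririiriiririirii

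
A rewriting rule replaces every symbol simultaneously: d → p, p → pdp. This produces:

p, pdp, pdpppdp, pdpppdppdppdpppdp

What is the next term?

pdpppdppdppdpppdppdpppdppdpppdppdppdpppdp

φ(pdpppdppdppdpppdp) expands symbol-by-symbol to pdp p pdp pdp pdp p pdp pdp p pdp pdp p pdp pdp pdp p pdp; joining the 17 pieces gives the next term.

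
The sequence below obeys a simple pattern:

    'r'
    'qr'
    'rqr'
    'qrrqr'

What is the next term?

rqrqrrqr

From term 3 onward, concatenate the second-to-last term with the last: r·qr = rqr, qr·rqr = qrrqr, …
So term 5 is rqr·qrrqr.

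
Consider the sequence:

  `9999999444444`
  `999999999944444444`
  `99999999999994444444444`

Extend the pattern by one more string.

9999999999999999444444444444

Each string has the form 9^{3n+1} 4^{2n+2}, where the shown terms are n = 2, 3, 4.
Setting n = 5 gives 16, 12 characters in each block.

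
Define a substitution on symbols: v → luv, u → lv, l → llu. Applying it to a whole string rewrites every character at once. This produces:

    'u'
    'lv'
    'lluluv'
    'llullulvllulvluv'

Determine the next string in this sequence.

Rewriting the 16 symbols of llullulvllulvluv one by one yields llu llu lv llu llu lv llu luv llu llu lv llu luv llu lv luv; concatenated:

llullulvllullulvlluluvllullulvlluluvllulvluv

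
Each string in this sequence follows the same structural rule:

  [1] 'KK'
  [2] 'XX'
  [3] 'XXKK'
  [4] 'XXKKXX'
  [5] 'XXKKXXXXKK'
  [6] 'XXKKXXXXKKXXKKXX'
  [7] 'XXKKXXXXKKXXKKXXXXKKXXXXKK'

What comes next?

From term 3 onward, concatenate the last term with the second-to-last: XX·KK = XXKK, XXKK·XX = XXKKXX, …
The next term joins XXKKXXXXKKXXKKXXXXKKXXXXKK and XXKKXXXXKKXXKKXX.

XXKKXXXXKKXXKKXXXXKKXXXXKKXXKKXXXXKKXXKKXX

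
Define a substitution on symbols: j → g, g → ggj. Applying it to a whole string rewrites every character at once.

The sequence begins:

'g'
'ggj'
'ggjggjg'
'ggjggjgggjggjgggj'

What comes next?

ggjggjgggjggjgggjggjggjgggjggjgggjggjggjg

Applying the rule to each of the 17 symbols of ggjggjgggjggjgggj gives the pieces ggj ggj g ggj ggj g ggj ggj ggj g ggj ggj g ggj ggj ggj g, which concatenate to the answer.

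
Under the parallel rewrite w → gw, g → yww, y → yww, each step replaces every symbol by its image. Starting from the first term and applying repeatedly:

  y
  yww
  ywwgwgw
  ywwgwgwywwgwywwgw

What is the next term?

φ(ywwgwgwywwgwywwgw) expands symbol-by-symbol to yww gw gw yww gw yww gw yww gw gw yww gw yww gw gw yww gw; joining the 17 pieces gives the next term.

ywwgwgwywwgwywwgwywwgwgwywwgwywwgwgwywwgw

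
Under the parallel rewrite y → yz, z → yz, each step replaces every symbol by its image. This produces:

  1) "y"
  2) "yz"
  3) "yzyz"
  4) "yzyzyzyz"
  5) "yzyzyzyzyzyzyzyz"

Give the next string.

yzyzyzyzyzyzyzyzyzyzyzyzyzyzyzyz

φ(yzyzyzyzyzyzyzyz) expands symbol-by-symbol to yz yz yz yz yz yz yz yz yz yz yz yz yz yz yz yz; joining the 16 pieces gives the next term.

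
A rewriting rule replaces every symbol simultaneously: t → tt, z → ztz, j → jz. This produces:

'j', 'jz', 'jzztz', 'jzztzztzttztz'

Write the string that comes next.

Rewriting the 13 symbols of jzztzztzttztz one by one yields jz ztz ztz tt ztz ztz tt ztz tt tt ztz tt ztz; concatenated:

jzztzztzttztzztzttztzttttztzttztz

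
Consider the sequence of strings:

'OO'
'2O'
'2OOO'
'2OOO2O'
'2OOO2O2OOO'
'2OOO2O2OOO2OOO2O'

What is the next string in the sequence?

Each term (from the third on) is the previous term followed by the one before it: term 3 = 2O·OO = 2OOO.
The next term joins 2OOO2O2OOO2OOO2O and 2OOO2O2OOO.

2OOO2O2OOO2OOO2O2OOO2O2OOO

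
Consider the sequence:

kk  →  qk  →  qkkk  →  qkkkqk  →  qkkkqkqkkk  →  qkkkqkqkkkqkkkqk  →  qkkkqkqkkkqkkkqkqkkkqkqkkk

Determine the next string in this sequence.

This is a Fibonacci-style word recurrence s(k) = s(k−1)·s(k−2): e.g. qk·kk = qkkk.
So term 8 is qkkkqkqkkkqkkkqkqkkkqkqkkk·qkkkqkqkkkqkkkqk.

qkkkqkqkkkqkkkqkqkkkqkqkkkqkkkqkqkkkqkkkqk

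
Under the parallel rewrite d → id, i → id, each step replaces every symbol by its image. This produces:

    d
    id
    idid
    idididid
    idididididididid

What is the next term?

Rewriting the 16 symbols of idididididididid one by one yields id id id id id id id id id id id id id id id id; concatenated:

idididididididididididididididid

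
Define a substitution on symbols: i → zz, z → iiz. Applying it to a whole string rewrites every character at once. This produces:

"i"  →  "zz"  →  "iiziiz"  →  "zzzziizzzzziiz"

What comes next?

iiziiziiziizzzzziiziiziiziiziizzzzziiz

Replace each of the 14 characters of zzzziizzzzziiz in place — iiz iiz iiz iiz zz zz iiz iiz iiz iiz iiz zz zz iiz — and concatenate.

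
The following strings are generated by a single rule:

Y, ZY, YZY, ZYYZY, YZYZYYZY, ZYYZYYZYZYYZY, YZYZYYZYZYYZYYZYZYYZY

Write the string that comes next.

ZYYZYYZYZYYZYYZYZYYZYZYYZYYZYZYYZY

This is a Fibonacci-style word recurrence s(k) = s(k−2)·s(k−1): e.g. Y·ZY = YZY.
The next term joins ZYYZYYZYZYYZY and YZYZYYZYZYYZYYZYZYYZY.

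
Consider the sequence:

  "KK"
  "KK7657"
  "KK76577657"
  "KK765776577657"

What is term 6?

KK76577657765776577657

The strings grow by a fixed suffix 7657 each time.
From KK765776577657, 2 further steps: KK765776577657 → KK7657765776577657 → (answer).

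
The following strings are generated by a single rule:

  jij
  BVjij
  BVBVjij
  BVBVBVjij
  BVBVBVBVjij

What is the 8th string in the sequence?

Each term is the previous one with BV prepended.
From BVBVBVBVjij, 3 further steps: BVBVBVBVjij → BVBVBVBVBVjij → BVBVBVBVBVBVjij → (answer).

BVBVBVBVBVBVBVjij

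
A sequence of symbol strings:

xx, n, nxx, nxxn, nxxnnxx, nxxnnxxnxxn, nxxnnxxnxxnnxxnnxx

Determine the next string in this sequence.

nxxnnxxnxxnnxxnnxxnxxnnxxnxxn

Each term (from the third on) is the previous term followed by the one before it: term 3 = n·xx = nxx.
So term 8 is nxxnnxxnxxnnxxnnxx·nxxnnxxnxxn.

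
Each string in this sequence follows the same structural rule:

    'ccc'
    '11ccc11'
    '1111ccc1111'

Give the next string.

Each term wraps the previous one in 11 on the left and 11 on the right.
Applying this once more to 1111ccc1111:

111111ccc111111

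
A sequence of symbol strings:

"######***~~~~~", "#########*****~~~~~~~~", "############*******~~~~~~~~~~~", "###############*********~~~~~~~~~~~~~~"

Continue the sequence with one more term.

The n-th term is 3n+3 #'s then 2n+1 *'s then 3n+2 ~'s (n = 1, 2, …).
At n = 5 the blocks have lengths 18, 11, 17.

##################***********~~~~~~~~~~~~~~~~~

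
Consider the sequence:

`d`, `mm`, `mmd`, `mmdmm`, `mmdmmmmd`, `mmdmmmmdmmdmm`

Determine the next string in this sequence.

This is a Fibonacci-style word recurrence s(k) = s(k−1)·s(k−2): e.g. mm·d = mmd.
Continuing: mmdmmmmdmmdmm · mmdmmmmd gives term 7.

mmdmmmmdmmdmmmmdmmmmd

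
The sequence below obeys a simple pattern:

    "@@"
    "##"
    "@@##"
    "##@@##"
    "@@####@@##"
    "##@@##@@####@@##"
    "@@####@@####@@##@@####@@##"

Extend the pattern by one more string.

From term 3 onward, concatenate the second-to-last term with the last: @@·## = @@##, ##·@@## = ##@@##, …
The next term joins ##@@##@@####@@## and @@####@@####@@##@@####@@##.

##@@##@@####@@##@@####@@####@@##@@####@@##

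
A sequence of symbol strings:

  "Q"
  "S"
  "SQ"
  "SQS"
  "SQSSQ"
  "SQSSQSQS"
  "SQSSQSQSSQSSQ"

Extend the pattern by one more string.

This is a Fibonacci-style word recurrence s(k) = s(k−1)·s(k−2): e.g. S·Q = SQ.
So term 8 is SQSSQSQSSQSSQ·SQSSQSQS.

SQSSQSQSSQSSQSQSSQSQS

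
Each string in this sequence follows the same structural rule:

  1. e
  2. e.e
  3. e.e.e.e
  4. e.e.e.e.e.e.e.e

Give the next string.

Every step duplicates the string with '.' between the halves.
Doubling e.e.e.e.e.e.e.e with '.' between the halves:

e.e.e.e.e.e.e.e.e.e.e.e.e.e.e.e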